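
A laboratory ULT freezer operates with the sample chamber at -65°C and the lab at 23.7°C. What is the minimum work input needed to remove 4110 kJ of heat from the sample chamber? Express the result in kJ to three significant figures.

In absolute terms T_C = 208.15 K and T_H = 296.85 K, so ΔT = 88.70 K.
The reversible limit is COP_R = T_C/ΔT = 2.347, so W_min = Q_C/COP = Q_C·ΔT/T_C.
W_min = 4110 × 88.70/208.15 = 1751 kJ.

1750 kJ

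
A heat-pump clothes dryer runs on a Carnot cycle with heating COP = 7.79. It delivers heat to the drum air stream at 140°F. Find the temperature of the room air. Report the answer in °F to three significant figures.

COP_HP = T_H/(T_H − T_C) gives T_H − T_C = T_H/COP.
With T_H = 333.15 K, T_C = 333.15 × (1 − 1/7.79) = 290.38 K.
Converting, 290.38 K = 63.02°F.

63.0 °F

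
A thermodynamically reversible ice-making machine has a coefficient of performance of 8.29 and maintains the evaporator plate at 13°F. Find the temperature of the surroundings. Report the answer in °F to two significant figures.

70 °F

COP_R = T_C/(T_H − T_C) gives T_H − T_C = T_C/COP.
With T_C = 262.59 K, T_H = 262.59 × (1 + 1/8.29) = 294.27 K.
Converting, 294.27 K = 70.02°F.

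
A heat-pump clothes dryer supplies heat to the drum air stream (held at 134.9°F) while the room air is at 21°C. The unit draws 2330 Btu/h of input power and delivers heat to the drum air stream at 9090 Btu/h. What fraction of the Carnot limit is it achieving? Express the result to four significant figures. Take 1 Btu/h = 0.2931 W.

COP_actual = Q̇_H/Ẇ = 9090/2330 = 3.901.
In absolute terms T_C = 294.15 K and T_H = 330.32 K, so ΔT = 36.17 K.
COP_Carnot = T_H/ΔT = 330.32/36.17 = 9.133.
η_II = COP_actual/COP_Carnot = 3.901/9.133 = 0.4272.

0.4272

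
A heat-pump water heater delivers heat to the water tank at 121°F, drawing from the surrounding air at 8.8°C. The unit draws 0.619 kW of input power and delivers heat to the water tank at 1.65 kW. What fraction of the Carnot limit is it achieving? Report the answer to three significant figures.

COP_actual = Q̇_H/Ẇ = 1.650/0.6190 = 2.666.
In absolute terms T_C = 281.95 K and T_H = 322.59 K, so ΔT = 40.64 K.
COP_Carnot = T_H/ΔT = 322.59/40.64 = 7.937.
η_II = COP_actual/COP_Carnot = 2.666/7.937 = 0.3358.

0.336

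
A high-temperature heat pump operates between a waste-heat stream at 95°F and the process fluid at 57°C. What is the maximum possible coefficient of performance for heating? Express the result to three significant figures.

15.0

In absolute terms T_C = 308.15 K and T_H = 330.15 K, so ΔT = 22.00 K.
For a reversible cycle, COP_Carnot = T_H/ΔT = 330.15/22.00 = 15.01.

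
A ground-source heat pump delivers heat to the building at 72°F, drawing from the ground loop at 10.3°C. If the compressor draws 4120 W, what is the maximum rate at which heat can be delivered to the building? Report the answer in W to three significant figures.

In absolute terms T_C = 283.45 K and T_H = 295.37 K, so ΔT = 11.92 K.
COP_Carnot = T_H/ΔT = 295.37/11.92 = 24.77.
Q̇_max = COP_Carnot × Ẇ = 24.77 × 4120 W = 102100 W.

102000 W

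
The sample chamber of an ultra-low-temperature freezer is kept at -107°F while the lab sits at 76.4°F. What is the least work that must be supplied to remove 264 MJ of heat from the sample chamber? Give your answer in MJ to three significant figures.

In absolute terms T_C = 195.93 K and T_H = 297.82 K, so ΔT = 101.9 K.
The reversible limit is COP_R = T_C/ΔT = 1.923, so W_min = Q_C/COP = Q_C·ΔT/T_C.
W_min = 264.0 × 101.9/195.93 = 137.3 MJ.

137 MJ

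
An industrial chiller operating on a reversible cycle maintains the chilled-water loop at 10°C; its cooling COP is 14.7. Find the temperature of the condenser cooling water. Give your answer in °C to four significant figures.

COP_R = T_C/(T_H − T_C) gives T_H − T_C = T_C/COP.
With T_C = 283.15 K, T_H = 283.15 × (1 + 1/14.7) = 302.41 K.
Converting, 302.41 K = 29.26°C.

29.26 °C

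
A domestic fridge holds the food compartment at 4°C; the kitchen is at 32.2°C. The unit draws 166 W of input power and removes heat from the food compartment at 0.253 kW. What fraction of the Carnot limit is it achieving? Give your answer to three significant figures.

Converting, Q̇_C = 0.2530 kW = 253.0 W, so COP_actual = Q̇_C/Ẇ = 253.0/166.0 = 1.524.
In absolute terms T_C = 277.15 K and T_H = 305.35 K, so ΔT = 28.20 K.
COP_Carnot = T_C/ΔT = 277.15/28.20 = 9.828.
η_II = COP_actual/COP_Carnot = 1.524/9.828 = 0.1551.

0.155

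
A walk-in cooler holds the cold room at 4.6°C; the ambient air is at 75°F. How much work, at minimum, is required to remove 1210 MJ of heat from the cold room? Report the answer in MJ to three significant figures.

84.0 MJ

In absolute terms T_C = 277.75 K and T_H = 297.04 K, so ΔT = 19.29 K.
The reversible limit is COP_R = T_C/ΔT = 14.40, so W_min = Q_C/COP = Q_C·ΔT/T_C.
W_min = 1210 × 19.29/277.75 = 84.03 MJ.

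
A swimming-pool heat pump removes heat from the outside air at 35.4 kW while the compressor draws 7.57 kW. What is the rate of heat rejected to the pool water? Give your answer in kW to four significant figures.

For a cyclic device the first law requires Q̇_H = Q̇_C + Ẇ.
Q̇_H = Q̇_C + Ẇ = 42.97 kW.

42.97 kW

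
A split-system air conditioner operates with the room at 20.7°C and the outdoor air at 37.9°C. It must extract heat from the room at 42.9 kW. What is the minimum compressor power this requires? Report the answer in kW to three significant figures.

2.51 kW

In absolute terms T_C = 293.85 K and T_H = 311.05 K, so ΔT = 17.20 K.
COP_Carnot = T_C/ΔT = 293.85/17.20 = 17.08.
Ẇ_min = Q̇/COP_Carnot = 42.90/17.08 = 2.511 kW.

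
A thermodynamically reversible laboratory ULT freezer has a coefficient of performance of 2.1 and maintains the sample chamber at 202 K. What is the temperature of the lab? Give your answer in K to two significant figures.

300 K

COP_R = T_C/(T_H − T_C) gives T_H − T_C = T_C/COP.
With T_C = 202.00 K, T_H = 202.00 × (1 + 1/2.1) = 298.19 K.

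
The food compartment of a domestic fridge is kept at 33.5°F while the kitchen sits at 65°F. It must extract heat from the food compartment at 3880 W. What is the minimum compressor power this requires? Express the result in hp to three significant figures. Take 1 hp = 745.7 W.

In absolute terms T_C = 273.98 K and T_H = 291.48 K, so ΔT = 17.50 K.
COP_Carnot = T_C/ΔT = 273.98/17.50 = 15.66.
Ẇ_min = Q̇/COP_Carnot = 3880/15.66 = 247.8 W = 0.3323 hp.

0.332 hp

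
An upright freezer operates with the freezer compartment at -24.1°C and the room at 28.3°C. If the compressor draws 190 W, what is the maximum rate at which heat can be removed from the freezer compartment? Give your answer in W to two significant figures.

In absolute terms T_C = 249.05 K and T_H = 301.45 K, so ΔT = 52.40 K.
COP_Carnot = T_C/ΔT = 249.05/52.40 = 4.753.
Q̇_max = COP_Carnot × Ẇ = 4.753 × 190.0 W = 903.0 W.

900 W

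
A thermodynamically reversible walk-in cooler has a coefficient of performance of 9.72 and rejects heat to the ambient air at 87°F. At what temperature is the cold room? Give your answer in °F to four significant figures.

For a Carnot refrigerator COP_R = T_C/(T_H − T_C), so T_C = COP·T_H/(1 + COP).
With T_H = 303.71 K, T_C = 9.72 × 303.71/10.72 = 275.37 K.
Converting, 275.37 K = 36.00°F.

36.00 °F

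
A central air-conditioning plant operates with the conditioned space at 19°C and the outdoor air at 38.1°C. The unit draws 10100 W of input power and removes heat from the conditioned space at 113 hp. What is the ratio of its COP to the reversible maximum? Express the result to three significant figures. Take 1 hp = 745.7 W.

Converting, Q̇_C = 113.0 hp = 84260 W, so COP_actual = Q̇_C/Ẇ = 84260/10100 = 8.343.
In absolute terms T_C = 292.15 K and T_H = 311.25 K, so ΔT = 19.10 K.
COP_Carnot = T_C/ΔT = 292.15/19.10 = 15.30.
η_II = COP_actual/COP_Carnot = 8.343/15.30 = 0.5454.

0.545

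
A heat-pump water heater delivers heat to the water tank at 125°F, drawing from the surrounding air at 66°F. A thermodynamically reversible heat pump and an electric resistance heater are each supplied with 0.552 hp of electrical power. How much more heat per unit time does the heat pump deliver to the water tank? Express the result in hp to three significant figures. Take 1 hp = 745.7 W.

4.92 hp

In absolute terms T_C = 292.04 K and T_H = 324.82 K, so ΔT = 32.78 K.
COP_Carnot = T_H/ΔT = 324.82/32.78 = 9.910.
The heat pump delivers Q̇_H = COP × Ẇ = 5.470 hp; the resistance heater delivers Ẇ = 0.5520 hp.
Extra = (COP − 1)·Ẇ = 4.918 hp.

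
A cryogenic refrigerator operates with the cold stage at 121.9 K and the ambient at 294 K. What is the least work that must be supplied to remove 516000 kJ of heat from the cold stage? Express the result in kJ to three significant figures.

The reservoir spacing is ΔT = 294 − 121.9 = 172.1 K.
The reversible limit is COP_R = T_C/ΔT = 0.7083, so W_min = Q_C/COP = Q_C·ΔT/T_C.
W_min = 516000 × 172.1/121.90 = 728500 kJ.

728000 kJ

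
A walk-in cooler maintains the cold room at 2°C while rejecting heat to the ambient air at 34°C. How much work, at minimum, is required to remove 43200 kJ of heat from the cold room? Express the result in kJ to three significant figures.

In absolute terms T_C = 275.15 K and T_H = 307.15 K, so ΔT = 32.00 K.
The reversible limit is COP_R = T_C/ΔT = 8.598, so W_min = Q_C/COP = Q_C·ΔT/T_C.
W_min = 43200 × 32.00/275.15 = 5024 kJ.

5020 kJ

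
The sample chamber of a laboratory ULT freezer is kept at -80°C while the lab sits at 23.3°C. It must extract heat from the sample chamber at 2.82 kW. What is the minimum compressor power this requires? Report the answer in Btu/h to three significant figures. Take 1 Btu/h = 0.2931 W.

In absolute terms T_C = 193.15 K and T_H = 296.45 K, so ΔT = 103.3 K.
COP_Carnot = T_C/ΔT = 193.15/103.3 = 1.870.
Ẇ_min = Q̇/COP_Carnot = 2.820/1.870 = 1.508 kW = 5146 Btu/h.

5150 Btu/h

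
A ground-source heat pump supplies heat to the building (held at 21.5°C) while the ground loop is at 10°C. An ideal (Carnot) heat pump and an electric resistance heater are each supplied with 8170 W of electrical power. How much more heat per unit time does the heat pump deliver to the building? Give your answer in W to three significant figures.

201000 W

In absolute terms T_C = 283.15 K and T_H = 294.65 K, so ΔT = 11.50 K.
COP_Carnot = T_H/ΔT = 294.65/11.50 = 25.62.
The heat pump delivers Q̇_H = COP × Ẇ = 209300 W; the resistance heater delivers Ẇ = 8170 W.
Extra = (COP − 1)·Ẇ = 201200 W.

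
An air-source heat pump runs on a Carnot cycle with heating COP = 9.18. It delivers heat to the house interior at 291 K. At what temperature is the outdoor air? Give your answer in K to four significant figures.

259.3 K

COP_HP = T_H/(T_H − T_C) gives T_H − T_C = T_H/COP.
With T_H = 291.00 K, T_C = 291.00 × (1 − 1/9.18) = 259.30 K.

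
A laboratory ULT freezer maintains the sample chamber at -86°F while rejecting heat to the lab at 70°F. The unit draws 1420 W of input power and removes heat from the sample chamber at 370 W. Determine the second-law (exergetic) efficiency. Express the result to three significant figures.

0.109

COP_actual = Q̇_C/Ẇ = 370.0/1420 = 0.2606.
In absolute terms T_C = 207.59 K and T_H = 294.26 K, so ΔT = 86.67 K.
COP_Carnot = T_C/ΔT = 207.59/86.67 = 2.395.
η_II = COP_actual/COP_Carnot = 0.2606/2.395 = 0.1088.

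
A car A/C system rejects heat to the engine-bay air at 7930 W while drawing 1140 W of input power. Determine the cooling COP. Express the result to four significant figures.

The first law gives Q̇_H = Q̇_C + Ẇ, so the three rates are Q̇_C = 6790, Q̇_H = 7930, Ẇ = 1140 W.
COP_R = Q̇_C/Ẇ = 6790/1140 = 5.956.

5.956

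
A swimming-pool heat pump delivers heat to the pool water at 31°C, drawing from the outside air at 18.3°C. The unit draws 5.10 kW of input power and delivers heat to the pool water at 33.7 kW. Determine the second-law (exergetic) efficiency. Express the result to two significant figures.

COP_actual = Q̇_H/Ẇ = 33.70/5.100 = 6.608.
In absolute terms T_C = 291.45 K and T_H = 304.15 K, so ΔT = 12.70 K.
COP_Carnot = T_H/ΔT = 304.15/12.70 = 23.95.
η_II = COP_actual/COP_Carnot = 6.608/23.95 = 0.2759.

0.28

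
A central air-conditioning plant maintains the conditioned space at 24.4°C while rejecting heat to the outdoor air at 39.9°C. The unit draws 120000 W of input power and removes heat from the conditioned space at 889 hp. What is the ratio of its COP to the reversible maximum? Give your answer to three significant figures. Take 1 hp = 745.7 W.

0.288

Converting, Q̇_C = 889.0 hp = 662900 W, so COP_actual = Q̇_C/Ẇ = 662900/120000 = 5.524.
In absolute terms T_C = 297.55 K and T_H = 313.05 K, so ΔT = 15.50 K.
COP_Carnot = T_C/ΔT = 297.55/15.50 = 19.20.
η_II = COP_actual/COP_Carnot = 5.524/19.20 = 0.2878.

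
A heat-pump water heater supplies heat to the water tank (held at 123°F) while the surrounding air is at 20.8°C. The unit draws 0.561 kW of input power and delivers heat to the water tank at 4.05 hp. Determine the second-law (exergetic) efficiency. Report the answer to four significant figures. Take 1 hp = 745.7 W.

Converting, Q̇_H = 4.050 hp = 3.020 kW, so COP_actual = Q̇_H/Ẇ = 3.020/0.5610 = 5.383.
In absolute terms T_C = 293.95 K and T_H = 323.71 K, so ΔT = 29.76 K.
COP_Carnot = T_H/ΔT = 323.71/29.76 = 10.88.
η_II = COP_actual/COP_Carnot = 5.383/10.88 = 0.4949.

0.4949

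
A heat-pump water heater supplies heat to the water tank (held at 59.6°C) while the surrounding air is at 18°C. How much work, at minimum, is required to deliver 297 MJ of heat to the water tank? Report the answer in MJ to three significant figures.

In absolute terms T_C = 291.15 K and T_H = 332.75 K, so ΔT = 41.60 K.
The reversible limit is COP_HP = T_H/ΔT = 7.999, so W_min = Q_H/COP = Q_H·ΔT/T_H.
W_min = 297.0 × 41.60/332.75 = 37.13 MJ.

37.1 MJ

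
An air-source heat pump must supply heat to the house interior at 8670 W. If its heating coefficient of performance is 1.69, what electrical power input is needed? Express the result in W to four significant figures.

5130 W

Ẇ = Q̇_H/COP_HP = 8670/1.69 = 5130 W.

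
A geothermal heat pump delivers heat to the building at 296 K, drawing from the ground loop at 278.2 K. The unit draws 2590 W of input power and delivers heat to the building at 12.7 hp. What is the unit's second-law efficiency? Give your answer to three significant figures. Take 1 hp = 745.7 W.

Converting, Q̇_H = 12.70 hp = 9470 W, so COP_actual = Q̇_H/Ẇ = 9470/2590 = 3.657.
The reservoir spacing is ΔT = 296 − 278.2 = 17.80 K.
COP_Carnot = T_H/ΔT = 296.00/17.80 = 16.63.
η_II = COP_actual/COP_Carnot = 3.657/16.63 = 0.2199.

0.220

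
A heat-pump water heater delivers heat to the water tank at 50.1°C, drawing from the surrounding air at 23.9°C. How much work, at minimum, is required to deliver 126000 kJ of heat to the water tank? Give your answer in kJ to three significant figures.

10200 kJ

In absolute terms T_C = 297.05 K and T_H = 323.25 K, so ΔT = 26.20 K.
The reversible limit is COP_HP = T_H/ΔT = 12.34, so W_min = Q_H/COP = Q_H·ΔT/T_H.
W_min = 126000 × 26.20/323.25 = 10210 kJ.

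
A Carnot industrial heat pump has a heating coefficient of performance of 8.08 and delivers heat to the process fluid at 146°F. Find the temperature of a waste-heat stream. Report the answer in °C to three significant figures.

21.7 °C

COP_HP = T_H/(T_H − T_C) gives T_H − T_C = T_H/COP.
With T_H = 336.48 K, T_C = 336.48 × (1 − 1/8.08) = 294.84 K.
Converting, 294.84 K = 21.69°C.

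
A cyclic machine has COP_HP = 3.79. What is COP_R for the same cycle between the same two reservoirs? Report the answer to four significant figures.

2.790

Since Q_H = Q_C + W for any cycle, COP_R = Q_C/W = Q_H/W − 1.
COP_R = 3.79 − 1 = 2.79.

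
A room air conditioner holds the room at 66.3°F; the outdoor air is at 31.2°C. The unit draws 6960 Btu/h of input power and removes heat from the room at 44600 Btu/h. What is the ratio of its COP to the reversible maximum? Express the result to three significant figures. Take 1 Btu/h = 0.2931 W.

0.266

COP_actual = Q̇_C/Ẇ = 44600/6960 = 6.408.
In absolute terms T_C = 292.21 K and T_H = 304.35 K, so ΔT = 12.14 K.
COP_Carnot = T_C/ΔT = 292.21/12.14 = 24.06.
η_II = COP_actual/COP_Carnot = 6.408/24.06 = 0.2663.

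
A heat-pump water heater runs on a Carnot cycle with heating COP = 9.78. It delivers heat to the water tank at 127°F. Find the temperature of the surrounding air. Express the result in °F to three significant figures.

67.0 °F

COP_HP = T_H/(T_H − T_C) gives T_H − T_C = T_H/COP.
With T_H = 325.93 K, T_C = 325.93 × (1 − 1/9.78) = 292.60 K.
Converting, 292.60 K = 67.01°F.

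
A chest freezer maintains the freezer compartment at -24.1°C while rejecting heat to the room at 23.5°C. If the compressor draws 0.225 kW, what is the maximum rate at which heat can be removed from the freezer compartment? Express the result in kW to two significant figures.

In absolute terms T_C = 249.05 K and T_H = 296.65 K, so ΔT = 47.60 K.
COP_Carnot = T_C/ΔT = 249.05/47.60 = 5.232.
Q̇_max = COP_Carnot × Ẇ = 5.232 × 0.2250 kW = 1.177 kW.

1.2 kW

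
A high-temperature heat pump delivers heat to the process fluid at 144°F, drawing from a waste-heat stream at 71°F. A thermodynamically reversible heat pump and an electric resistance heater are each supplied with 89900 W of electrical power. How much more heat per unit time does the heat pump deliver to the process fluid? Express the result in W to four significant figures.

653500 W

In absolute terms T_C = 294.82 K and T_H = 335.37 K, so ΔT = 40.56 K.
COP_Carnot = T_H/ΔT = 335.37/40.56 = 8.269.
The heat pump delivers Q̇_H = COP × Ẇ = 743400 W; the resistance heater delivers Ẇ = 89900 W.
Extra = (COP − 1)·Ẇ = 653500 W.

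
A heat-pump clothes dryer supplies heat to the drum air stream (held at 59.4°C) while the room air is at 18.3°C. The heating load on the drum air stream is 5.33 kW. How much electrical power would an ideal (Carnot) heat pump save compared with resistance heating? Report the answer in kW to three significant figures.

In absolute terms T_C = 291.45 K and T_H = 332.55 K, so ΔT = 41.10 K.
COP_Carnot = T_H/ΔT = 332.55/41.10 = 8.091.
Resistance heating needs Ẇ_res = Q̇_H = 5.330 kW; the reversible heat pump needs only Ẇ_hp = Q̇_H/COP = 0.6587 kW.
Saving = 5.330 − 0.6587 = 4.671 kW.

4.67 kW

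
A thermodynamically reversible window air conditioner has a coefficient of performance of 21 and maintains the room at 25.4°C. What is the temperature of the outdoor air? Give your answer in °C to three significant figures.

COP_R = T_C/(T_H − T_C) gives T_H − T_C = T_C/COP.
With T_C = 298.55 K, T_H = 298.55 × (1 + 1/21) = 312.77 K.
Converting, 312.77 K = 39.62°C.

39.6 °C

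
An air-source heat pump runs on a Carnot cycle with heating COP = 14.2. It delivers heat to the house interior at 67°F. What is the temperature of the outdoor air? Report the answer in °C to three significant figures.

COP_HP = T_H/(T_H − T_C) gives T_H − T_C = T_H/COP.
With T_H = 292.59 K, T_C = 292.59 × (1 − 1/14.2) = 271.99 K.
Converting, 271.99 K = -1.16°C.

-1.16 °C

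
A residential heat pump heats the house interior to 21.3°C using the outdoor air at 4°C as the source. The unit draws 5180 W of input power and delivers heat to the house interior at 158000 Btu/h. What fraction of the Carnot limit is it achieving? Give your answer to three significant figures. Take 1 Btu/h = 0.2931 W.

Converting, Q̇_H = 158000 Btu/h = 46310 W, so COP_actual = Q̇_H/Ẇ = 46310/5180 = 8.940.
In absolute terms T_C = 277.15 K and T_H = 294.45 K, so ΔT = 17.30 K.
COP_Carnot = T_H/ΔT = 294.45/17.30 = 17.02.
η_II = COP_actual/COP_Carnot = 8.940/17.02 = 0.5253.

0.525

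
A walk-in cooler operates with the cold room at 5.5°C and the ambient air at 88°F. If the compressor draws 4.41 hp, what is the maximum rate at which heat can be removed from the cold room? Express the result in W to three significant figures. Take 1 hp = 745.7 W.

In absolute terms T_C = 278.65 K and T_H = 304.26 K, so ΔT = 25.61 K.
COP_Carnot = T_C/ΔT = 278.65/25.61 = 10.88.
Q̇_max = COP_Carnot × Ẇ = 10.88 × 4.410 hp = 47.98 hp = 35780 W.

35800 W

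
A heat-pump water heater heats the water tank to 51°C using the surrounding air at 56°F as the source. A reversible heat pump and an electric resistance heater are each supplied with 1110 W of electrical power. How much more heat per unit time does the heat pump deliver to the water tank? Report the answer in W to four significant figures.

8442 W

In absolute terms T_C = 286.48 K and T_H = 324.15 K, so ΔT = 37.67 K.
COP_Carnot = T_H/ΔT = 324.15/37.67 = 8.606.
The heat pump delivers Q̇_H = COP × Ẇ = 9552 W; the resistance heater delivers Ẇ = 1110 W.
Extra = (COP − 1)·Ẇ = 8442 W.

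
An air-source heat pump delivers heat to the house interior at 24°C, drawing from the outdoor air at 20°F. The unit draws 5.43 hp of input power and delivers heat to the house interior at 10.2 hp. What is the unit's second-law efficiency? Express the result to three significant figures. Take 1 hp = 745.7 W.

COP_actual = Q̇_H/Ẇ = 10.20/5.430 = 1.878.
In absolute terms T_C = 266.48 K and T_H = 297.15 K, so ΔT = 30.67 K.
COP_Carnot = T_H/ΔT = 297.15/30.67 = 9.690.
η_II = COP_actual/COP_Carnot = 1.878/9.690 = 0.1939.

0.194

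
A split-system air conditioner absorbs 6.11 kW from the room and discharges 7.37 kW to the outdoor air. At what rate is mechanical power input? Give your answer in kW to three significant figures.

1.26 kW

For a cyclic device the first law requires Q̇_H = Q̇_C + Ẇ.
Ẇ = Q̇_H − Q̇_C = 1.260 kW.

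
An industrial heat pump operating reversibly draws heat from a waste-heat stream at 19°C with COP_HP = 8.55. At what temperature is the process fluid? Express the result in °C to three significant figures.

57.7 °C

COP_HP = T_H/(T_H − T_C) rearranges to T_H = COP·T_C/(COP − 1).
With T_C = 292.15 K, T_H = 8.55 × 292.15/7.550 = 330.85 K.
Converting, 330.85 K = 57.70°C.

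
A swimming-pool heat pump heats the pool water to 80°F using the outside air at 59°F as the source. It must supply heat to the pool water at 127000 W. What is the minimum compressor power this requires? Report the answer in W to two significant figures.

4900 W

In absolute terms T_C = 288.15 K and T_H = 299.82 K, so ΔT = 11.67 K.
COP_Carnot = T_H/ΔT = 299.82/11.67 = 25.70.
Ẇ_min = Q̇/COP_Carnot = 127000/25.70 = 4942 W.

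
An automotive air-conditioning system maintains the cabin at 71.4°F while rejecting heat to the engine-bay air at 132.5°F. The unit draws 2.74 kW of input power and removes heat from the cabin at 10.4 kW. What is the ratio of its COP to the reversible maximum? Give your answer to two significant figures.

0.44

COP_actual = Q̇_C/Ẇ = 10.40/2.740 = 3.796.
In absolute terms T_C = 295.04 K and T_H = 328.98 K, so ΔT = 33.94 K.
COP_Carnot = T_C/ΔT = 295.04/33.94 = 8.692.
η_II = COP_actual/COP_Carnot = 3.796/8.692 = 0.4367.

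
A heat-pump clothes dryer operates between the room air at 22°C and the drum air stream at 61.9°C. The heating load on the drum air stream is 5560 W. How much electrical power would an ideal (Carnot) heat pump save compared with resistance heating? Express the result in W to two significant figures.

4900 W

In absolute terms T_C = 295.15 K and T_H = 335.05 K, so ΔT = 39.90 K.
COP_Carnot = T_H/ΔT = 335.05/39.90 = 8.397.
Resistance heating needs Ẇ_res = Q̇_H = 5560 W; the reversible heat pump needs only Ẇ_hp = Q̇_H/COP = 662.1 W.
Saving = 5560 − 662.1 = 4898 W.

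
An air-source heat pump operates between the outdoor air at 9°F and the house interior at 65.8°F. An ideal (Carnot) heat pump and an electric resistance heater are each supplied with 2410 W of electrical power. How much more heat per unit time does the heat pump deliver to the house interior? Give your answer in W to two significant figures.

In absolute terms T_C = 260.37 K and T_H = 291.93 K, so ΔT = 31.56 K.
COP_Carnot = T_H/ΔT = 291.93/31.56 = 9.251.
The heat pump delivers Q̇_H = COP × Ẇ = 22300 W; the resistance heater delivers Ẇ = 2410 W.
Extra = (COP − 1)·Ẇ = 19890 W.

20000 W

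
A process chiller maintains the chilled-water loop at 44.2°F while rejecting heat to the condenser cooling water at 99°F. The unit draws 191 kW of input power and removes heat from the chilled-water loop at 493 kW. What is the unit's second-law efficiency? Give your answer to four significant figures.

COP_actual = Q̇_C/Ẇ = 493.0/191.0 = 2.581.
In absolute terms T_C = 279.93 K and T_H = 310.37 K, so ΔT = 30.44 K.
COP_Carnot = T_C/ΔT = 279.93/30.44 = 9.195.
η_II = COP_actual/COP_Carnot = 2.581/9.195 = 0.2807.

0.2807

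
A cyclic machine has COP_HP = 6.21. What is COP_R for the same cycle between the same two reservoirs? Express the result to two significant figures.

5.2

Since Q_H = Q_C + W for any cycle, COP_R = Q_C/W = Q_H/W − 1.
COP_R = 6.21 − 1 = 5.21.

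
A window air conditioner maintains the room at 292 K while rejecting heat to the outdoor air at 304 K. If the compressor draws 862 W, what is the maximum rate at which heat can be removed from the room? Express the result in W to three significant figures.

The reservoir spacing is ΔT = 304 − 292 = 12.00 K.
COP_Carnot = T_C/ΔT = 292.00/12.00 = 24.33.
Q̇_max = COP_Carnot × Ẇ = 24.33 × 862.0 W = 20980 W.

21000 W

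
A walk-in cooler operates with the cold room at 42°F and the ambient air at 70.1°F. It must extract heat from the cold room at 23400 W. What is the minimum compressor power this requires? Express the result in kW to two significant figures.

In absolute terms T_C = 278.71 K and T_H = 294.32 K, so ΔT = 15.61 K.
COP_Carnot = T_C/ΔT = 278.71/15.61 = 17.85.
Ẇ_min = Q̇/COP_Carnot = 23400/17.85 = 1311 W = 1.311 kW.

1.3 kW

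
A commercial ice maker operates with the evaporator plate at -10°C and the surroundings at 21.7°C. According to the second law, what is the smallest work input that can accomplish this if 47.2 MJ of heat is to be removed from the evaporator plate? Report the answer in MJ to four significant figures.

5.686 MJ

In absolute terms T_C = 263.15 K and T_H = 294.85 K, so ΔT = 31.70 K.
The reversible limit is COP_R = T_C/ΔT = 8.301, so W_min = Q_C/COP = Q_C·ΔT/T_C.
W_min = 47.20 × 31.70/263.15 = 5.686 MJ.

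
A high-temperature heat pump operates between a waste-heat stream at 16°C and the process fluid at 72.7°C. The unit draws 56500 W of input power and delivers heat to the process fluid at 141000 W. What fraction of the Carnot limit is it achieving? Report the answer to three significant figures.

0.409

COP_actual = Q̇_H/Ẇ = 141000/56500 = 2.496.
In absolute terms T_C = 289.15 K and T_H = 345.85 K, so ΔT = 56.70 K.
COP_Carnot = T_H/ΔT = 345.85/56.70 = 6.100.
η_II = COP_actual/COP_Carnot = 2.496/6.100 = 0.4091.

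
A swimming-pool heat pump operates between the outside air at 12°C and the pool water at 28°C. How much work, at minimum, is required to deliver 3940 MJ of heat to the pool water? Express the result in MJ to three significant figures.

209 MJ

In absolute terms T_C = 285.15 K and T_H = 301.15 K, so ΔT = 16.00 K.
The reversible limit is COP_HP = T_H/ΔT = 18.82, so W_min = Q_H/COP = Q_H·ΔT/T_H.
W_min = 3940 × 16.00/301.15 = 209.3 MJ.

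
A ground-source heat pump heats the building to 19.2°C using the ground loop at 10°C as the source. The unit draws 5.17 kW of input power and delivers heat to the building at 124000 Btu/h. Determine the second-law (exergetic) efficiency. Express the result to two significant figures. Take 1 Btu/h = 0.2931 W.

0.22

Converting, Q̇_H = 124000 Btu/h = 36.34 kW, so COP_actual = Q̇_H/Ẇ = 36.34/5.170 = 7.030.
In absolute terms T_C = 283.15 K and T_H = 292.35 K, so ΔT = 9.200 K.
COP_Carnot = T_H/ΔT = 292.35/9.200 = 31.78.
η_II = COP_actual/COP_Carnot = 7.030/31.78 = 0.2212.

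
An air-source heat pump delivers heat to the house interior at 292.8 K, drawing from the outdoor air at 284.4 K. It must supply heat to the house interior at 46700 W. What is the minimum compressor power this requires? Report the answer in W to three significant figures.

1340 W

The reservoir spacing is ΔT = 292.8 − 284.4 = 8.400 K.
COP_Carnot = T_H/ΔT = 292.80/8.400 = 34.86.
Ẇ_min = Q̇/COP_Carnot = 46700/34.86 = 1340 W.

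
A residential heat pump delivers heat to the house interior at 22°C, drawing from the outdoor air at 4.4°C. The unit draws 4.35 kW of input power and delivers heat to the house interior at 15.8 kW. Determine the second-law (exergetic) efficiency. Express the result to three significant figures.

0.217

COP_actual = Q̇_H/Ẇ = 15.80/4.350 = 3.632.
In absolute terms T_C = 277.55 K and T_H = 295.15 K, so ΔT = 17.60 K.
COP_Carnot = T_H/ΔT = 295.15/17.60 = 16.77.
η_II = COP_actual/COP_Carnot = 3.632/16.77 = 0.2166.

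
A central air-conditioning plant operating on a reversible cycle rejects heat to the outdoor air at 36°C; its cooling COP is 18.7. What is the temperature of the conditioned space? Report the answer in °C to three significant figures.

For a Carnot refrigerator COP_R = T_C/(T_H − T_C), so T_C = COP·T_H/(1 + COP).
With T_H = 309.15 K, T_C = 18.7 × 309.15/19.70 = 293.46 K.
Converting, 293.46 K = 20.31°C.

20.3 °C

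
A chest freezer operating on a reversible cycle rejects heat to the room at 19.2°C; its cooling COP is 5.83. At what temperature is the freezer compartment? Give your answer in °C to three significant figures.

For a Carnot refrigerator COP_R = T_C/(T_H − T_C), so T_C = COP·T_H/(1 + COP).
With T_H = 292.35 K, T_C = 5.83 × 292.35/6.830 = 249.55 K.
Converting, 249.55 K = -23.60°C.

-23.6 °C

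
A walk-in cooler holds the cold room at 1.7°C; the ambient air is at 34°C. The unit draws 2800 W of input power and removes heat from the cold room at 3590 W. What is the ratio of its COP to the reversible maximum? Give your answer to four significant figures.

0.1507

COP_actual = Q̇_C/Ẇ = 3590/2800 = 1.282.
In absolute terms T_C = 274.85 K and T_H = 307.15 K, so ΔT = 32.30 K.
COP_Carnot = T_C/ΔT = 274.85/32.30 = 8.509.
η_II = COP_actual/COP_Carnot = 1.282/8.509 = 0.1507.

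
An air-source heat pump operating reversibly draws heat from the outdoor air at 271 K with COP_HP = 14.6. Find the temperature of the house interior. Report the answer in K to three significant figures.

291 K

COP_HP = T_H/(T_H − T_C) rearranges to T_H = COP·T_C/(COP − 1).
With T_C = 271.00 K, T_H = 14.6 × 271.00/13.60 = 290.93 K.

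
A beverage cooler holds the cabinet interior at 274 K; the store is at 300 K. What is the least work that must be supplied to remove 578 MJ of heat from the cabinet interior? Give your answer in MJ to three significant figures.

The reservoir spacing is ΔT = 300 − 274 = 26.00 K.
The reversible limit is COP_R = T_C/ΔT = 10.54, so W_min = Q_C/COP = Q_C·ΔT/T_C.
W_min = 578.0 × 26.00/274.00 = 54.85 MJ.

54.8 MJ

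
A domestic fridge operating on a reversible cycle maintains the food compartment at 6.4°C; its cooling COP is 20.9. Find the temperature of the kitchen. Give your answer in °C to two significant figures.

20 °C

COP_R = T_C/(T_H − T_C) gives T_H − T_C = T_C/COP.
With T_C = 279.55 K, T_H = 279.55 × (1 + 1/20.9) = 292.93 K.
Converting, 292.93 K = 19.78°C.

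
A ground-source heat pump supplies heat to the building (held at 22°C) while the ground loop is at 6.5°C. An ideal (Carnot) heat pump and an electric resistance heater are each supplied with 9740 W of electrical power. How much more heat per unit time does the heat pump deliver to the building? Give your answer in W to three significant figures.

176000 W

In absolute terms T_C = 279.65 K and T_H = 295.15 K, so ΔT = 15.50 K.
COP_Carnot = T_H/ΔT = 295.15/15.50 = 19.04.
The heat pump delivers Q̇_H = COP × Ẇ = 185500 W; the resistance heater delivers Ẇ = 9740 W.
Extra = (COP − 1)·Ẇ = 175700 W.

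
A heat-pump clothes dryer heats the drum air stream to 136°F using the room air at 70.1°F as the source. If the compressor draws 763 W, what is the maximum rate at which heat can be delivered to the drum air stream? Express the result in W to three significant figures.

In absolute terms T_C = 294.32 K and T_H = 330.93 K, so ΔT = 36.61 K.
COP_Carnot = T_H/ΔT = 330.93/36.61 = 9.039.
Q̇_max = COP_Carnot × Ẇ = 9.039 × 763.0 W = 6897 W.

6900 W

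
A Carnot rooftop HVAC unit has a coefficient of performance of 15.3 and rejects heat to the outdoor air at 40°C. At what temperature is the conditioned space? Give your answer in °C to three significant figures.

20.8 °C

For a Carnot refrigerator COP_R = T_C/(T_H − T_C), so T_C = COP·T_H/(1 + COP).
With T_H = 313.15 K, T_C = 15.3 × 313.15/16.30 = 293.94 K.
Converting, 293.94 K = 20.79°C.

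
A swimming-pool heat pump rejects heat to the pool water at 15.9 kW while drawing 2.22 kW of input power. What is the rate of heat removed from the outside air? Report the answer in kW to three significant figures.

13.7 kW

For a cyclic device the first law requires Q̇_H = Q̇_C + Ẇ.
Q̇_C = Q̇_H − Ẇ = 13.68 kW.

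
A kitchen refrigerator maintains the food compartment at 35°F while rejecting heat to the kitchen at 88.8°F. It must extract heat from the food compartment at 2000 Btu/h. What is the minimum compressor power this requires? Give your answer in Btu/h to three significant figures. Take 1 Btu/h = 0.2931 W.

In absolute terms T_C = 274.82 K and T_H = 304.71 K, so ΔT = 29.89 K.
COP_Carnot = T_C/ΔT = 274.82/29.89 = 9.195.
Ẇ_min = Q̇/COP_Carnot = 2000/9.195 = 217.5 Btu/h.

218 Btu/h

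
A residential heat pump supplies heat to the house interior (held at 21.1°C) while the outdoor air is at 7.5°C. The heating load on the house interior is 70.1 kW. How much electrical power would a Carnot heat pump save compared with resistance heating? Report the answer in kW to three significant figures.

66.9 kW

In absolute terms T_C = 280.65 K and T_H = 294.25 K, so ΔT = 13.60 K.
COP_Carnot = T_H/ΔT = 294.25/13.60 = 21.64.
Resistance heating needs Ẇ_res = Q̇_H = 70.10 kW; the reversible heat pump needs only Ẇ_hp = Q̇_H/COP = 3.240 kW.
Saving = 70.10 − 3.240 = 66.86 kW.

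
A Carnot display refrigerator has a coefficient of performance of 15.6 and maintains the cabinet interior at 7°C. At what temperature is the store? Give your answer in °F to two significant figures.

COP_R = T_C/(T_H − T_C) gives T_H − T_C = T_C/COP.
With T_C = 280.15 K, T_H = 280.15 × (1 + 1/15.6) = 298.11 K.
Converting, 298.11 K = 76.92°F.

77 °F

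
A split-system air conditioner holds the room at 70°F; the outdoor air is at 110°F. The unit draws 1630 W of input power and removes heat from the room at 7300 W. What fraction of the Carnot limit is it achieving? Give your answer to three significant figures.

COP_actual = Q̇_C/Ẇ = 7300/1630 = 4.479.
In absolute terms T_C = 294.26 K and T_H = 316.48 K, so ΔT = 22.22 K.
COP_Carnot = T_C/ΔT = 294.26/22.22 = 13.24.
η_II = COP_actual/COP_Carnot = 4.479/13.24 = 0.3382.

0.338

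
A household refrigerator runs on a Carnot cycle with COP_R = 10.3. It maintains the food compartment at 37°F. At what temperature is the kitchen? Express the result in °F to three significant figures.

85.2 °F

COP_R = T_C/(T_H − T_C) gives T_H − T_C = T_C/COP.
With T_C = 275.93 K, T_H = 275.93 × (1 + 1/10.3) = 302.72 K.
Converting, 302.72 K = 85.22°F.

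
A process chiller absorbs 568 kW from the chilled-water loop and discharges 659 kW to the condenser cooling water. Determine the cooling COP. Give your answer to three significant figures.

The first law gives Q̇_H = Q̇_C + Ẇ, so the three rates are Q̇_C = 568.0, Q̇_H = 659.0, Ẇ = 91.00 kW.
COP_R = Q̇_C/Ẇ = 568.0/91.00 = 6.242.

6.24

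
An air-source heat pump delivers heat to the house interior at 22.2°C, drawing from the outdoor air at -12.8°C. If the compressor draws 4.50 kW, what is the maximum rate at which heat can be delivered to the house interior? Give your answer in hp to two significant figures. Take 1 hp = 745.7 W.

In absolute terms T_C = 260.35 K and T_H = 295.35 K, so ΔT = 35.00 K.
COP_Carnot = T_H/ΔT = 295.35/35.00 = 8.439.
Q̇_max = COP_Carnot × Ẇ = 8.439 × 4.500 kW = 37.97 kW = 50.92 hp.

51 hp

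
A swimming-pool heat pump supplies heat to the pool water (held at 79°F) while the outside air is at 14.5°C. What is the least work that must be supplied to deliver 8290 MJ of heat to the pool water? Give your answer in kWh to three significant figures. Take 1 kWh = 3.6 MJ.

89.3 kWh

In absolute terms T_C = 287.65 K and T_H = 299.26 K, so ΔT = 11.61 K.
The reversible limit is COP_HP = T_H/ΔT = 25.77, so W_min = Q_H/COP = Q_H·ΔT/T_H.
W_min = 8290 × 11.61/299.26 = 321.6 MJ = 89.35 kWh.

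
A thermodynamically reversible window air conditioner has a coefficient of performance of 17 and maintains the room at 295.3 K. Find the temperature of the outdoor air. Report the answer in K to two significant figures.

310 K

COP_R = T_C/(T_H − T_C) gives T_H − T_C = T_C/COP.
With T_C = 295.30 K, T_H = 295.30 × (1 + 1/17) = 312.67 K.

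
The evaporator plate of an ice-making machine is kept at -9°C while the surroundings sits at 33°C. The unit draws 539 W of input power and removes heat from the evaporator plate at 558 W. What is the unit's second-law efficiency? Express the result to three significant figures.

0.165

COP_actual = Q̇_C/Ẇ = 558.0/539.0 = 1.035.
In absolute terms T_C = 264.15 K and T_H = 306.15 K, so ΔT = 42.00 K.
COP_Carnot = T_C/ΔT = 264.15/42.00 = 6.289.
η_II = COP_actual/COP_Carnot = 1.035/6.289 = 0.1646.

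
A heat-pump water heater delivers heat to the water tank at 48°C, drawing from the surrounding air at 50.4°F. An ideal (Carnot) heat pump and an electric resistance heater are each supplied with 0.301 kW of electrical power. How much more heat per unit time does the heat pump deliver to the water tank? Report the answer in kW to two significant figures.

In absolute terms T_C = 283.37 K and T_H = 321.15 K, so ΔT = 37.78 K.
COP_Carnot = T_H/ΔT = 321.15/37.78 = 8.501.
The heat pump delivers Q̇_H = COP × Ẇ = 2.559 kW; the resistance heater delivers Ẇ = 0.3010 kW.
Extra = (COP − 1)·Ẇ = 2.258 kW.

2.3 kW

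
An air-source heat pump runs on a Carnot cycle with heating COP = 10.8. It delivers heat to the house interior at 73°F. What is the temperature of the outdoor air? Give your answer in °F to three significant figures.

COP_HP = T_H/(T_H − T_C) gives T_H − T_C = T_H/COP.
With T_H = 295.93 K, T_C = 295.93 × (1 − 1/10.8) = 268.53 K.
Converting, 268.53 K = 23.68°F.

23.7 °F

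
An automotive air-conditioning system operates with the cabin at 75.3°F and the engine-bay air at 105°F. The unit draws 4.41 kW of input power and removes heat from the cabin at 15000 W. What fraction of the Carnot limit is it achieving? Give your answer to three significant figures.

0.189

Converting, Q̇_C = 15000 W = 15.00 kW, so COP_actual = Q̇_C/Ẇ = 15.00/4.410 = 3.401.
In absolute terms T_C = 297.21 K and T_H = 313.71 K, so ΔT = 16.50 K.
COP_Carnot = T_C/ΔT = 297.21/16.50 = 18.01.
η_II = COP_actual/COP_Carnot = 3.401/18.01 = 0.1888.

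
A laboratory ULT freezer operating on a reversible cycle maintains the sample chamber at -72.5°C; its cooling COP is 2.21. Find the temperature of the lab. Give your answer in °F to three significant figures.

64.9 °F

COP_R = T_C/(T_H − T_C) gives T_H − T_C = T_C/COP.
With T_C = 200.65 K, T_H = 200.65 × (1 + 1/2.21) = 291.44 K.
Converting, 291.44 K = 64.93°F.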